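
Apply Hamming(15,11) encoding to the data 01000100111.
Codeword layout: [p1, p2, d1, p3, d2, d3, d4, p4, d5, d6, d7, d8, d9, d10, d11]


Parity bits: p1=1, p2=1, p3=0, p4=0

110010000100111


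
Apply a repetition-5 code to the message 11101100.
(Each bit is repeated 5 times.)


Each bit -> 5 copies

1111111111111110000011111111110000000000


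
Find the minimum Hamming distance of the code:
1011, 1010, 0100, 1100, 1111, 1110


Comparing all pairs, minimum distance: 1
Can detect 0 errors, correct 0 errors

1


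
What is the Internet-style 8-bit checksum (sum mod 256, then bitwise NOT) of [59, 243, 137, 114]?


Sum = 553 mod 256 = 41
Complement = 214

214


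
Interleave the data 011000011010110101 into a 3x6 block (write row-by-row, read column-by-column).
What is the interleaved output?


Matrix:
  011000
  011010
  110101
Read columns: 001111110001010001

001111110001010001


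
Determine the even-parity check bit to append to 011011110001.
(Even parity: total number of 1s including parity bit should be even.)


Number of 1s in data: 7
Parity bit: 1

1


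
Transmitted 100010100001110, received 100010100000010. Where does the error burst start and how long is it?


XOR: 000000000001100

Burst at position 11, length 2


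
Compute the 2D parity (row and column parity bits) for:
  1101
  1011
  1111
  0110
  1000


Row parities: 11001
Column parities: 0111

Row P: 11001, Col P: 0111, Corner: 1


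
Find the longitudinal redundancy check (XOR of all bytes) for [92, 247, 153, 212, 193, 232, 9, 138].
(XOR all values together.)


XOR chain: 92 ^ 247 ^ 153 ^ 212 ^ 193 ^ 232 ^ 9 ^ 138 = 76

76


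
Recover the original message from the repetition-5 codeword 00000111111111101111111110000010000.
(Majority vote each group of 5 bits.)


Groups: 00000, 11111, 11111, 01111, 11111, 00000, 10000
Majority votes: 0111100

0111100


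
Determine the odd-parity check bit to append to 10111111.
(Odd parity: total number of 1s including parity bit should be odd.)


Number of 1s in data: 7
Parity bit: 0

0


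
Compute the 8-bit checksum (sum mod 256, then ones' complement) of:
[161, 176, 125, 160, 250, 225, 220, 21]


Sum = 1338 mod 256 = 58
Complement = 197

197


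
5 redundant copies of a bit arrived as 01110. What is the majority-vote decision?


Ones: 3 out of 5
Threshold: 3

1 (3/5 voted 1)


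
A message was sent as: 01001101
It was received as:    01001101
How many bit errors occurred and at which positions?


XOR: 00000000

0 errors (received matches sent)


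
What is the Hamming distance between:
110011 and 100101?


XOR: 010110
Count of 1s: 3

3


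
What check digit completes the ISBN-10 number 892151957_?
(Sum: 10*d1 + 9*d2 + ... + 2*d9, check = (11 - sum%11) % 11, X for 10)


Weighted sum: 284
284 mod 11 = 9

Check digit: 2


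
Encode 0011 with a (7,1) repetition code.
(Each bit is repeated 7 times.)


Each bit -> 7 copies

0000000000000011111111111111


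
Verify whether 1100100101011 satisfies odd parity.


Number of 1s: 7

Yes, parity is correct (7 ones)


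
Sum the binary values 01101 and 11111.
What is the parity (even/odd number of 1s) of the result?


01101 = 13
11111 = 31
Sum = 44 = 101100
1s count = 3

odd parity (3 ones in 101100)


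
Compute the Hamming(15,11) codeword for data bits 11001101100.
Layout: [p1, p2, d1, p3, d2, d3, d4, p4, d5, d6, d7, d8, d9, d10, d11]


Parity bits: p1=0, p2=0, p3=1, p4=0

001110001101100


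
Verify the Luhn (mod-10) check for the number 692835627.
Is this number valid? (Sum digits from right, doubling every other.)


Luhn sum = 45
45 mod 10 = 5

Invalid (Luhn sum mod 10 = 5)


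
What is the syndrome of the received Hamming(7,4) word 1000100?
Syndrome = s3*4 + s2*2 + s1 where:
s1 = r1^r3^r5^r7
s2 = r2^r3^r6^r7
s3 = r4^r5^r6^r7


s1=0, s2=0, s3=1

Syndrome = 4 (error at position 4)


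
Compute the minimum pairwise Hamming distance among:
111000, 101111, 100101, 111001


Comparing all pairs, minimum distance: 1
Can detect 0 errors, correct 0 errors

1


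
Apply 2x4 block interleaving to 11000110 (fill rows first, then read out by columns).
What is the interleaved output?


Matrix:
  1100
  0110
Read columns: 10110100

10110100


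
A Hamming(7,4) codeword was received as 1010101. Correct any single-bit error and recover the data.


Syndrome = 0: no error detected

Data: 1101 (no errors)


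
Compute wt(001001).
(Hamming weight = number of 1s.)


Counting 1s in 001001

2


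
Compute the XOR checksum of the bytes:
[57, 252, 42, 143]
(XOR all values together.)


XOR chain: 57 ^ 252 ^ 42 ^ 143 = 96

96


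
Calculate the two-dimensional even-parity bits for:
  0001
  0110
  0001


Row parities: 101
Column parities: 0110

Row P: 101, Col P: 0110, Corner: 0


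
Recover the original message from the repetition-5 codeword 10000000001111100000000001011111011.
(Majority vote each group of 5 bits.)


Groups: 10000, 00000, 11111, 00000, 00000, 10111, 11011
Majority votes: 0010011

0010011


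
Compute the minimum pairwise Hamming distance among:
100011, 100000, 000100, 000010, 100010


Comparing all pairs, minimum distance: 1
Can detect 0 errors, correct 0 errors

1


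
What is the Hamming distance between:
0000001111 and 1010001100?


XOR: 1010000011
Count of 1s: 4

4


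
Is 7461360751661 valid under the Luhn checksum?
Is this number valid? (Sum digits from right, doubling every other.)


Luhn sum = 51
51 mod 10 = 1

Invalid (Luhn sum mod 10 = 1)


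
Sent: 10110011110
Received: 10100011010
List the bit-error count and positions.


XOR: 00010000100

2 error(s) at position(s): 3, 8


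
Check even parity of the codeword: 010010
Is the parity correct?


Number of 1s: 2

Yes, parity is correct (2 ones)


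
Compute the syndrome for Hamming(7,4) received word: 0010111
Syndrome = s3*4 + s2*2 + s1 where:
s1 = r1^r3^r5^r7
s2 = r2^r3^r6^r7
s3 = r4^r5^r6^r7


s1=1, s2=1, s3=1

Syndrome = 7 (error at position 7)


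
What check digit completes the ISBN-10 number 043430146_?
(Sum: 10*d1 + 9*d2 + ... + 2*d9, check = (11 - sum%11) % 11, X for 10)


Weighted sum: 134
134 mod 11 = 2

Check digit: 9


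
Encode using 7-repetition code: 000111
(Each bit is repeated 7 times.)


Each bit -> 7 copies

000000000000000000000111111111111111111111


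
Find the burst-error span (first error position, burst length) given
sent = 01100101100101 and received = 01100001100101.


XOR: 00000100000000

Burst at position 5, length 1


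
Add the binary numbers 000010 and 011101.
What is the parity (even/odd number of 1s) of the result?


000010 = 2
011101 = 29
Sum = 31 = 11111
1s count = 5

odd parity (5 ones in 11111)


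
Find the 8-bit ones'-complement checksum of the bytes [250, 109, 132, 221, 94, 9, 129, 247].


Sum = 1191 mod 256 = 167
Complement = 88

88


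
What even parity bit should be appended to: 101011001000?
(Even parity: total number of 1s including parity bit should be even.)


Number of 1s in data: 5
Parity bit: 1

1


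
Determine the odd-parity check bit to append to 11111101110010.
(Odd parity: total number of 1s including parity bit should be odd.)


Number of 1s in data: 10
Parity bit: 1

1


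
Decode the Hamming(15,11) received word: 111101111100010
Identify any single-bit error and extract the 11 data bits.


Syndrome = 0: no error detected

Data: 10111100010 (no errors)


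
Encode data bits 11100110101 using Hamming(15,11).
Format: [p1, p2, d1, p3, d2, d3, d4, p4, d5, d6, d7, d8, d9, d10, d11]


Parity bits: p1=1, p2=1, p3=0, p4=0

111011000110101


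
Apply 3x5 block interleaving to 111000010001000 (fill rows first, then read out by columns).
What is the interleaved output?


Matrix:
  11100
  00100
  01000
Read columns: 100101110000000

100101110000000


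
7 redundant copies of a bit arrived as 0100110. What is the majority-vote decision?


Ones: 3 out of 7
Threshold: 4

0 (3/7 voted 1)


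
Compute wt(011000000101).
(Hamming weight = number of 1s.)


Counting 1s in 011000000101

4


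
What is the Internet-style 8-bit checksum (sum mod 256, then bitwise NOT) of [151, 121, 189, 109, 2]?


Sum = 572 mod 256 = 60
Complement = 195

195


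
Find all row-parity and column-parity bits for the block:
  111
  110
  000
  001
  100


Row parities: 10011
Column parities: 100

Row P: 10011, Col P: 100, Corner: 1


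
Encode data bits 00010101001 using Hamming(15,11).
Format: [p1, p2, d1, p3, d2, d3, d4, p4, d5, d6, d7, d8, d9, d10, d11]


Parity bits: p1=0, p2=1, p3=1, p4=1

010100110101001


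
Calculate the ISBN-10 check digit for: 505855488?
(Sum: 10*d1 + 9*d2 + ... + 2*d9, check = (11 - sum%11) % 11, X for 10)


Weighted sum: 257
257 mod 11 = 4

Check digit: 7


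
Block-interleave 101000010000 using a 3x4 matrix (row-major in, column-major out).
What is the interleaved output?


Matrix:
  1010
  0001
  0000
Read columns: 100000100010

100000100010


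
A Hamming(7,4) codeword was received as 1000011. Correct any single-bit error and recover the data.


Syndrome = 0: no error detected

Data: 0011 (no errors)


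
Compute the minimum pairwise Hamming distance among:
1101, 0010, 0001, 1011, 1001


Comparing all pairs, minimum distance: 1
Can detect 0 errors, correct 0 errors

1


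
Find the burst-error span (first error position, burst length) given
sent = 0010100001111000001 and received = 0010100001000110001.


XOR: 0000000000111110000

Burst at position 10, length 5


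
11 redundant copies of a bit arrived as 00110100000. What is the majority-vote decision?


Ones: 3 out of 11
Threshold: 6

0 (3/11 voted 1)


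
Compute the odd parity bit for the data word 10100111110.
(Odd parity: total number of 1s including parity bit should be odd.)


Number of 1s in data: 7
Parity bit: 0

0


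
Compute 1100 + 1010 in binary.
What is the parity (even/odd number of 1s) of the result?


1100 = 12
1010 = 10
Sum = 22 = 10110
1s count = 3

odd parity (3 ones in 10110)


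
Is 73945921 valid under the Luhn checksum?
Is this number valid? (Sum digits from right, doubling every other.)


Luhn sum = 36
36 mod 10 = 6

Invalid (Luhn sum mod 10 = 6)


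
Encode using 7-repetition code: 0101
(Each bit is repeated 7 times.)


Each bit -> 7 copies

0000000111111100000001111111


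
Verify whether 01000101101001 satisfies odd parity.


Number of 1s: 6

No, parity error (6 ones)


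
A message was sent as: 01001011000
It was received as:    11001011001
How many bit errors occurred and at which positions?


XOR: 10000000001

2 error(s) at position(s): 0, 10


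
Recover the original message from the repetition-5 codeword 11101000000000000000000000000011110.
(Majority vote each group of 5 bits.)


Groups: 11101, 00000, 00000, 00000, 00000, 00000, 11110
Majority votes: 1000001

1000001


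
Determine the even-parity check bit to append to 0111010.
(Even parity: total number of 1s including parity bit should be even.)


Number of 1s in data: 4
Parity bit: 0

0


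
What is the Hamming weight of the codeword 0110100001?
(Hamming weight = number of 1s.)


Counting 1s in 0110100001

4


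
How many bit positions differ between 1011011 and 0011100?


XOR: 1000111
Count of 1s: 4

4


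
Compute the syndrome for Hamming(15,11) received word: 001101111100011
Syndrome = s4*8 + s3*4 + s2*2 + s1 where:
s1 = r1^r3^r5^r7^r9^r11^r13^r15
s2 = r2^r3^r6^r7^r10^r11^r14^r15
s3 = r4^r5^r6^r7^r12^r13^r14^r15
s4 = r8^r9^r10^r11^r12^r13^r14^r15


s1=0, s2=0, s3=1, s4=1

Syndrome = 12 (error at position 12)


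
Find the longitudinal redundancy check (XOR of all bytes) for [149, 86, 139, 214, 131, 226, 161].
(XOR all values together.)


XOR chain: 149 ^ 86 ^ 139 ^ 214 ^ 131 ^ 226 ^ 161 = 94

94


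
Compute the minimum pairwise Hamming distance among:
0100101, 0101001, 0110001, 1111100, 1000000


Comparing all pairs, minimum distance: 2
Can detect 1 errors, correct 0 errors

2


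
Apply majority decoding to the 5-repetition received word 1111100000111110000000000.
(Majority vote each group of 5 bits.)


Groups: 11111, 00000, 11111, 00000, 00000
Majority votes: 10100

10100


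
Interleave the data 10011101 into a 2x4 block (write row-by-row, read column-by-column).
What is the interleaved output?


Matrix:
  1001
  1101
Read columns: 11010011

11010011


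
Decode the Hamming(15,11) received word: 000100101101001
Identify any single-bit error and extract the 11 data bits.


Syndrome = 3: error at position 3

Data: 10011101001 (corrected bit 3)


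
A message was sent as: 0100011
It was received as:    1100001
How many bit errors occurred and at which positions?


XOR: 1000010

2 error(s) at position(s): 0, 5


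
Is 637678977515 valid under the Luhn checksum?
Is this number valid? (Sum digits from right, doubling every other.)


Luhn sum = 63
63 mod 10 = 3

Invalid (Luhn sum mod 10 = 3)


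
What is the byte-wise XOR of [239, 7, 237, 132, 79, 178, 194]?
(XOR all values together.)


XOR chain: 239 ^ 7 ^ 237 ^ 132 ^ 79 ^ 178 ^ 194 = 190

190


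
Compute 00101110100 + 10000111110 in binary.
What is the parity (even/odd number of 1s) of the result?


00101110100 = 372
10000111110 = 1086
Sum = 1458 = 10110110010
1s count = 6

even parity (6 ones in 10110110010)


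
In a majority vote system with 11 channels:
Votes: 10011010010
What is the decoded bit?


Ones: 5 out of 11
Threshold: 6

0 (5/11 voted 1)


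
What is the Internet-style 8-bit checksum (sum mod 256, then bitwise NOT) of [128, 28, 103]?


Sum = 259 mod 256 = 3
Complement = 252

252


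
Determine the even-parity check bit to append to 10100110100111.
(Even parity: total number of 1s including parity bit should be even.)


Number of 1s in data: 8
Parity bit: 0

0


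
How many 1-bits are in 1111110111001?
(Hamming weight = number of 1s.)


Counting 1s in 1111110111001

10


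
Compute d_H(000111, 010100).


XOR: 010011
Count of 1s: 3

3


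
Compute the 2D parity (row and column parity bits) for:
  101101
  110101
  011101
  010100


Row parities: 0000
Column parities: 010001

Row P: 0000, Col P: 010001, Corner: 0


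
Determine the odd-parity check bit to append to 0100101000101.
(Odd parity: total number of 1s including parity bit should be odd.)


Number of 1s in data: 5
Parity bit: 0

0


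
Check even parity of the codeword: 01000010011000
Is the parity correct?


Number of 1s: 4

Yes, parity is correct (4 ones)


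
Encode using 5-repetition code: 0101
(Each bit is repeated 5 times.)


Each bit -> 5 copies

00000111110000011111


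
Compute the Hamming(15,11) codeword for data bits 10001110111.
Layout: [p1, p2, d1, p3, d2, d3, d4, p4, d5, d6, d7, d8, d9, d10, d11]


Parity bits: p1=1, p2=1, p3=1, p4=0

111100001110111


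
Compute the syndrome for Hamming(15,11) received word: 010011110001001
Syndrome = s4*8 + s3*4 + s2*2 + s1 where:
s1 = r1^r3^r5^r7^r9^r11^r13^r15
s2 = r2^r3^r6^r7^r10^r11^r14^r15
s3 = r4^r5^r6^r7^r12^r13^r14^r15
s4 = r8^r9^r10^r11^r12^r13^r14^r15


s1=1, s2=0, s3=1, s4=1

Syndrome = 13 (error at position 13)


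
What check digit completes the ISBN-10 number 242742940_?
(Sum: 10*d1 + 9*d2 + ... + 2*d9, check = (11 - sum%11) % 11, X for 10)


Weighted sum: 203
203 mod 11 = 5

Check digit: 6


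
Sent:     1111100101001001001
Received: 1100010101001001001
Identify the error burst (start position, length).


XOR: 0011110000000000000

Burst at position 2, length 4


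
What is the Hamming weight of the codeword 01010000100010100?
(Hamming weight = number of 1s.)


Counting 1s in 01010000100010100

5


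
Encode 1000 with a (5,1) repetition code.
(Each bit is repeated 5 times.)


Each bit -> 5 copies

11111000000000000000


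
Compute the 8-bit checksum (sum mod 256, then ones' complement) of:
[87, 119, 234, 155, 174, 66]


Sum = 835 mod 256 = 67
Complement = 188

188


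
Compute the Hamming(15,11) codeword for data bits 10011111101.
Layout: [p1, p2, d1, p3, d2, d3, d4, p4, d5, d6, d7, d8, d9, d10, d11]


Parity bits: p1=0, p2=1, p3=0, p4=0

011000101111101


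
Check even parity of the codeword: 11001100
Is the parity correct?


Number of 1s: 4

Yes, parity is correct (4 ones)


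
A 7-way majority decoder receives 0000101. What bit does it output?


Ones: 2 out of 7
Threshold: 4

0 (2/7 voted 1)


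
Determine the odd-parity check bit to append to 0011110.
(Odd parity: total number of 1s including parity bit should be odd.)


Number of 1s in data: 4
Parity bit: 1

1


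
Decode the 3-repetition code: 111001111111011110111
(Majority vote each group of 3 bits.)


Groups: 111, 001, 111, 111, 011, 110, 111
Majority votes: 1011111

1011111


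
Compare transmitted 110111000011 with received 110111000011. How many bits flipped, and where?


XOR: 000000000000

0 errors (received matches sent)


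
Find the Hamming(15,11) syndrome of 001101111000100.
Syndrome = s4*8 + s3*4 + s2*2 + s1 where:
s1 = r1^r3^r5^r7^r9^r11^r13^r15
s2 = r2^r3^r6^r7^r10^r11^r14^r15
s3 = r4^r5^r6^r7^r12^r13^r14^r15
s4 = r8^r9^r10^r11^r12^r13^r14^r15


s1=0, s2=1, s3=0, s4=1

Syndrome = 10 (error at position 10)


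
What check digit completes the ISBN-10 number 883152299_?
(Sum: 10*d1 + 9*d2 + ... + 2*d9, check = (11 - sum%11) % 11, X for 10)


Weighted sum: 276
276 mod 11 = 1

Check digit: X


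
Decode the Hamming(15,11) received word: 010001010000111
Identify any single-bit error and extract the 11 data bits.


Syndrome = 0: no error detected

Data: 00100000111 (no errors)


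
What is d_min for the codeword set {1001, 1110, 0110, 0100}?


Comparing all pairs, minimum distance: 1
Can detect 0 errors, correct 0 errors

1


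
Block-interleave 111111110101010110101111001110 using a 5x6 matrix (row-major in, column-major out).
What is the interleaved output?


Matrix:
  111111
  110101
  010110
  101111
  001110
Read columns: 110101110010011111111011111010

110101110010011111111011111010


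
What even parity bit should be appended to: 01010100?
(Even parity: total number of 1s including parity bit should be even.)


Number of 1s in data: 3
Parity bit: 1

1


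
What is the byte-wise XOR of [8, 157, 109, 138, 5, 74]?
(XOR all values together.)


XOR chain: 8 ^ 157 ^ 109 ^ 138 ^ 5 ^ 74 = 61

61


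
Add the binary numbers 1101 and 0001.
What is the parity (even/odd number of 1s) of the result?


1101 = 13
0001 = 1
Sum = 14 = 1110
1s count = 3

odd parity (3 ones in 1110)


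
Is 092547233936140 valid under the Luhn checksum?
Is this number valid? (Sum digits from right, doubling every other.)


Luhn sum = 56
56 mod 10 = 6

Invalid (Luhn sum mod 10 = 6)


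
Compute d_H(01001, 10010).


XOR: 11011
Count of 1s: 4

4


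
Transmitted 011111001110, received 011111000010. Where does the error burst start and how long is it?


XOR: 000000001100

Burst at position 8, length 2


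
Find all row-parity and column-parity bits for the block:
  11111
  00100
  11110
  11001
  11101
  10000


Row parities: 110101
Column parities: 10001

Row P: 110101, Col P: 10001, Corner: 0


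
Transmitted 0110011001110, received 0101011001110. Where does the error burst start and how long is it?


XOR: 0011000000000

Burst at position 2, length 2


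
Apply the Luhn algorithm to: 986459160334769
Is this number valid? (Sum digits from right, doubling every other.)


Luhn sum = 84
84 mod 10 = 4

Invalid (Luhn sum mod 10 = 4)


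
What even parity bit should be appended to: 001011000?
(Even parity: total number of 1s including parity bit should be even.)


Number of 1s in data: 3
Parity bit: 1

1


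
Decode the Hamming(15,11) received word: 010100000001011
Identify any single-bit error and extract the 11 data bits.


Syndrome = 11: error at position 11

Data: 00000011011 (corrected bit 11)


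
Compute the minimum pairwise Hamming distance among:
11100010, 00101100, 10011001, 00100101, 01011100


Comparing all pairs, minimum distance: 2
Can detect 1 errors, correct 0 errors

2


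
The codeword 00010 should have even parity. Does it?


Number of 1s: 1

No, parity error (1 ones)


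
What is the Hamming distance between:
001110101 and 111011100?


XOR: 110101001
Count of 1s: 5

5


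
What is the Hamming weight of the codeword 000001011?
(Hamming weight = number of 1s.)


Counting 1s in 000001011

3


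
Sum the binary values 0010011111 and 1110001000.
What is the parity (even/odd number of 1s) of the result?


0010011111 = 159
1110001000 = 904
Sum = 1063 = 10000100111
1s count = 5

odd parity (5 ones in 10000100111)


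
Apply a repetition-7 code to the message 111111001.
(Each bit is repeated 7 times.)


Each bit -> 7 copies

111111111111111111111111111111111111111111000000000000001111111


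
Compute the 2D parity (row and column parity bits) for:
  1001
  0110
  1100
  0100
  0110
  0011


Row parities: 000100
Column parities: 0010

Row P: 000100, Col P: 0010, Corner: 1


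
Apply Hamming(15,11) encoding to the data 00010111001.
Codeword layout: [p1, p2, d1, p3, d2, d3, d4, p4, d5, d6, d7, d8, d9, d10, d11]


Parity bits: p1=1, p2=0, p3=1, p4=0

100100100111001


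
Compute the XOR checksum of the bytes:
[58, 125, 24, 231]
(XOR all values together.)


XOR chain: 58 ^ 125 ^ 24 ^ 231 = 184

184


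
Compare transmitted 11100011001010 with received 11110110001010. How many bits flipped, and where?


XOR: 00010101000000

3 error(s) at position(s): 3, 5, 7


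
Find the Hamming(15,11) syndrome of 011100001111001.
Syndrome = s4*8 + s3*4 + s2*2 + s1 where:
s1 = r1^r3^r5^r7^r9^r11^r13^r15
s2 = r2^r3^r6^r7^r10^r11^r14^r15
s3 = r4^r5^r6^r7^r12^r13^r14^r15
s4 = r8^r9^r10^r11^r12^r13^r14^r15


s1=0, s2=1, s3=1, s4=1

Syndrome = 14 (error at position 14)


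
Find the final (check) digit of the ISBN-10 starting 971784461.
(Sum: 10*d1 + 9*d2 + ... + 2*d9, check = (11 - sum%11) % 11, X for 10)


Weighted sum: 314
314 mod 11 = 6

Check digit: 5


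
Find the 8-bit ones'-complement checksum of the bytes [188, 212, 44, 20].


Sum = 464 mod 256 = 208
Complement = 47

47


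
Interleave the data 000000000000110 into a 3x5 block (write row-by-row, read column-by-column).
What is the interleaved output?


Matrix:
  00000
  00000
  00110
Read columns: 000000001001000

000000001001000


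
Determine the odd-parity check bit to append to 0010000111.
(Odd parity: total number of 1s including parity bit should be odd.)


Number of 1s in data: 4
Parity bit: 1

1


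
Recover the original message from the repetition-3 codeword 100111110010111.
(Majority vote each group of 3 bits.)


Groups: 100, 111, 110, 010, 111
Majority votes: 01101

01101


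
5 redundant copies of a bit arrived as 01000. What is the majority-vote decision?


Ones: 1 out of 5
Threshold: 3

0 (1/5 voted 1)


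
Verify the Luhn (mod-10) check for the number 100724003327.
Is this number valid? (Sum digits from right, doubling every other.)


Luhn sum = 37
37 mod 10 = 7

Invalid (Luhn sum mod 10 = 7)


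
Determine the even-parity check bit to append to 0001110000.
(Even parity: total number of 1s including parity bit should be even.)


Number of 1s in data: 3
Parity bit: 1

1


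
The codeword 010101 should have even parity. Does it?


Number of 1s: 3

No, parity error (3 ones)


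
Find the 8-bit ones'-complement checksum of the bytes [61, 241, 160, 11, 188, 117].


Sum = 778 mod 256 = 10
Complement = 245

245


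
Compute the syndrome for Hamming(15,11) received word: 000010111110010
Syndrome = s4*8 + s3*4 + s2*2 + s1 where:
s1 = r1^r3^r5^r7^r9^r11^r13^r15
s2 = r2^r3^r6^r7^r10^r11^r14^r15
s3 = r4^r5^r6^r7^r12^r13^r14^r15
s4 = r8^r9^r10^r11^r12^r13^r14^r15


s1=0, s2=0, s3=1, s4=1

Syndrome = 12 (error at position 12)


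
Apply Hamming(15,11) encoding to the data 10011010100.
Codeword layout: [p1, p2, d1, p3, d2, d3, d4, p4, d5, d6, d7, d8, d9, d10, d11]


Parity bits: p1=1, p2=1, p3=0, p4=1

111000111010100


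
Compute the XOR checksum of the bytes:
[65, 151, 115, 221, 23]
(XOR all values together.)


XOR chain: 65 ^ 151 ^ 115 ^ 221 ^ 23 = 111

111


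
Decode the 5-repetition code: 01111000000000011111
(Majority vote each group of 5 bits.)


Groups: 01111, 00000, 00000, 11111
Majority votes: 1001

1001


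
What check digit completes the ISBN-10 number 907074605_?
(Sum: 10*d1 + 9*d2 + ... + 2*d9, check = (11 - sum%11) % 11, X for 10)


Weighted sum: 242
242 mod 11 = 0

Check digit: 0


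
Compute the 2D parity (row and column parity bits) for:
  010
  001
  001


Row parities: 111
Column parities: 010

Row P: 111, Col P: 010, Corner: 1


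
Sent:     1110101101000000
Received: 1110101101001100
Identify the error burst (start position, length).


XOR: 0000000000001100

Burst at position 12, length 2


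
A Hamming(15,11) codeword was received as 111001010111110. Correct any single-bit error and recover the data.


Syndrome = 0: no error detected

Data: 10100111110 (no errors)


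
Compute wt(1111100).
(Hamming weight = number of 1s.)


Counting 1s in 1111100

5


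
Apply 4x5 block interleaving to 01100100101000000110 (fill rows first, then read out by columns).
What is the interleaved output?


Matrix:
  01100
  10010
  10000
  00110
Read columns: 01101000100101010000

01101000100101010000


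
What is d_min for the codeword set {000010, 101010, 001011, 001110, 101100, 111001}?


Comparing all pairs, minimum distance: 2
Can detect 1 errors, correct 0 errors

2


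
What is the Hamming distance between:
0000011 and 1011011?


XOR: 1011000
Count of 1s: 3

3


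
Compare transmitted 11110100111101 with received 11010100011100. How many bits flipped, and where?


XOR: 00100000100001

3 error(s) at position(s): 2, 8, 13


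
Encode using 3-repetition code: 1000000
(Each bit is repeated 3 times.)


Each bit -> 3 copies

111000000000000000000


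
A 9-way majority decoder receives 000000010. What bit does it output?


Ones: 1 out of 9
Threshold: 5

0 (1/9 voted 1)


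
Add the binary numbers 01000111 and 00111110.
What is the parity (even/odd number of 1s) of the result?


01000111 = 71
00111110 = 62
Sum = 133 = 10000101
1s count = 3

odd parity (3 ones in 10000101)


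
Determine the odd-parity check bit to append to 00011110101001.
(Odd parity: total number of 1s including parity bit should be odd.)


Number of 1s in data: 7
Parity bit: 0

0


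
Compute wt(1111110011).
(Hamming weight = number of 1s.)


Counting 1s in 1111110011

8


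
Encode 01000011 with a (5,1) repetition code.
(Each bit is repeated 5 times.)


Each bit -> 5 copies

0000011111000000000000000000001111111111


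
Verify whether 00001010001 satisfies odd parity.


Number of 1s: 3

Yes, parity is correct (3 ones)


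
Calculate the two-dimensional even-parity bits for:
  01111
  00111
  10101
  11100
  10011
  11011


Row parities: 011110
Column parities: 01001

Row P: 011110, Col P: 01001, Corner: 0


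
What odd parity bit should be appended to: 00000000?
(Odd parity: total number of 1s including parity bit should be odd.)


Number of 1s in data: 0
Parity bit: 1

1


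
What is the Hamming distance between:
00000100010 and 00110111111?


XOR: 00110011101
Count of 1s: 6

6


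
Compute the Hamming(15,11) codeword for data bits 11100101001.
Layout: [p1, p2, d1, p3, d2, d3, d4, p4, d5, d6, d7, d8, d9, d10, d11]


Parity bits: p1=1, p2=0, p3=0, p4=1

101011010101001


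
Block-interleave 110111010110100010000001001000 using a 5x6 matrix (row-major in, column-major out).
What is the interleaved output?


Matrix:
  110111
  010110
  100010
  000001
  001000
Read columns: 101001100000001110001110010010

101001100000001110001110010010


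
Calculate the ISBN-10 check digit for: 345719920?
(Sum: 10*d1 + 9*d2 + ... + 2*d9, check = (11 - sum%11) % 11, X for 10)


Weighted sum: 248
248 mod 11 = 6

Check digit: 5


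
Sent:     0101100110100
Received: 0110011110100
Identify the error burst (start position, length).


XOR: 0011111000000

Burst at position 2, length 5


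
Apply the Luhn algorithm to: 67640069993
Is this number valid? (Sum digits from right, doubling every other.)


Luhn sum = 61
61 mod 10 = 1

Invalid (Luhn sum mod 10 = 1)


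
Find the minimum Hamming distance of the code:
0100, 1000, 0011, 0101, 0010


Comparing all pairs, minimum distance: 1
Can detect 0 errors, correct 0 errors

1


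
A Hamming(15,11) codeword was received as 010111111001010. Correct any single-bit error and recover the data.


Syndrome = 1: error at position 1

Data: 01111001010 (corrected bit 1)


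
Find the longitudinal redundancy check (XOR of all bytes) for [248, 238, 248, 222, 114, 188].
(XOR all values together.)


XOR chain: 248 ^ 238 ^ 248 ^ 222 ^ 114 ^ 188 = 254

254


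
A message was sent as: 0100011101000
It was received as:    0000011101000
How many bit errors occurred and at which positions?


XOR: 0100000000000

1 error(s) at position(s): 1


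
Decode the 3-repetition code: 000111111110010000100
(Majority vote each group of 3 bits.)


Groups: 000, 111, 111, 110, 010, 000, 100
Majority votes: 0111000

0111000


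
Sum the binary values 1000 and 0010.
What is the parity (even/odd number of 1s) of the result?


1000 = 8
0010 = 2
Sum = 10 = 1010
1s count = 2

even parity (2 ones in 1010)


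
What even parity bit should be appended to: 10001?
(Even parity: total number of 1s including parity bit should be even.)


Number of 1s in data: 2
Parity bit: 0

0


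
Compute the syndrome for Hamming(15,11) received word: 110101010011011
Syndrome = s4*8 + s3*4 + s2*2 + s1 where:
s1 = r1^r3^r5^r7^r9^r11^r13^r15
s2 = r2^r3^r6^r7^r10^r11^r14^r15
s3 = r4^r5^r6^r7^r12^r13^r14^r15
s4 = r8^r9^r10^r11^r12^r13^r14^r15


s1=1, s2=1, s3=1, s4=1

Syndrome = 15 (error at position 15)


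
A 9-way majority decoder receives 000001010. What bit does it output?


Ones: 2 out of 9
Threshold: 5

0 (2/9 voted 1)


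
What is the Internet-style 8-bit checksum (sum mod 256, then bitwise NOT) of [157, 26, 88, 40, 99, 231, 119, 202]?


Sum = 962 mod 256 = 194
Complement = 61

61


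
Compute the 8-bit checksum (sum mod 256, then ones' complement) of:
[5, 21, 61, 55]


Sum = 142 mod 256 = 142
Complement = 113

113


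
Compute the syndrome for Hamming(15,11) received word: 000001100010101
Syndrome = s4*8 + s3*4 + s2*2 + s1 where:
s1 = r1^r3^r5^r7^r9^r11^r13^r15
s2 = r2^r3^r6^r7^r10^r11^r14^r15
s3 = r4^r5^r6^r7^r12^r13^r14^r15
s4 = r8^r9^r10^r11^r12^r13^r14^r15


s1=0, s2=0, s3=0, s4=1

Syndrome = 8 (error at position 8)


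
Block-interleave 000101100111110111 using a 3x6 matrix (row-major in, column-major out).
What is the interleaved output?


Matrix:
  000101
  100111
  110111
Read columns: 011001000111011111

011001000111011111


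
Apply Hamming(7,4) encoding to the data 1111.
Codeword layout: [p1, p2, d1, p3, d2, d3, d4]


Parity bits: p1=1, p2=1, p3=1

1111111


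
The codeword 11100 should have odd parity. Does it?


Number of 1s: 3

Yes, parity is correct (3 ones)


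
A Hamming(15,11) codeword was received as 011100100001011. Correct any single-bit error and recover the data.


Syndrome = 15: error at position 15

Data: 10010001010 (corrected bit 15)


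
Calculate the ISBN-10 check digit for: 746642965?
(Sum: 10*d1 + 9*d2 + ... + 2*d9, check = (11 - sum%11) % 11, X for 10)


Weighted sum: 294
294 mod 11 = 8

Check digit: 3


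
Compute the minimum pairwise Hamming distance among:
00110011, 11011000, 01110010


Comparing all pairs, minimum distance: 2
Can detect 1 errors, correct 0 errors

2


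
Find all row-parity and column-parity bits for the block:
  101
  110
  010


Row parities: 001
Column parities: 001

Row P: 001, Col P: 001, Corner: 1


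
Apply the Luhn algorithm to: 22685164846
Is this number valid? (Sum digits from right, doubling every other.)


Luhn sum = 62
62 mod 10 = 2

Invalid (Luhn sum mod 10 = 2)


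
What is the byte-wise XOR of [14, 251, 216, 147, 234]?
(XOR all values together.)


XOR chain: 14 ^ 251 ^ 216 ^ 147 ^ 234 = 84

84


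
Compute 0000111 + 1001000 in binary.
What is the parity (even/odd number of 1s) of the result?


0000111 = 7
1001000 = 72
Sum = 79 = 1001111
1s count = 5

odd parity (5 ones in 1001111)


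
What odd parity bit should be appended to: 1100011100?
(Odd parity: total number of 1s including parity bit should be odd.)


Number of 1s in data: 5
Parity bit: 0

0


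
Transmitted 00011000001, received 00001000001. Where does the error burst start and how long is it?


XOR: 00010000000

Burst at position 3, length 1


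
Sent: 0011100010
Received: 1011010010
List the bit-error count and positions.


XOR: 1000110000

3 error(s) at position(s): 0, 4, 5


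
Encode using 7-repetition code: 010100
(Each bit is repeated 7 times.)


Each bit -> 7 copies

000000011111110000000111111100000000000000


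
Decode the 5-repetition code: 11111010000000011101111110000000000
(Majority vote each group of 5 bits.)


Groups: 11111, 01000, 00000, 11101, 11111, 00000, 00000
Majority votes: 1001100

1001100


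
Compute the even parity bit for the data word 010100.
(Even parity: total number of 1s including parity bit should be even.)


Number of 1s in data: 2
Parity bit: 0

0


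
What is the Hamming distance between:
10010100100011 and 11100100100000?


XOR: 01110000000011
Count of 1s: 5

5


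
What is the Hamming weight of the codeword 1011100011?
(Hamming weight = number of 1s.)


Counting 1s in 1011100011

6


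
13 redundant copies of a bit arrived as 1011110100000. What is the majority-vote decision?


Ones: 6 out of 13
Threshold: 7

0 (6/13 voted 1)


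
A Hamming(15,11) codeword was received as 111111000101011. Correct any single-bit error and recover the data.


Syndrome = 0: no error detected

Data: 11100101011 (no errors)


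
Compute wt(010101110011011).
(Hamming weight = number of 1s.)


Counting 1s in 010101110011011

9


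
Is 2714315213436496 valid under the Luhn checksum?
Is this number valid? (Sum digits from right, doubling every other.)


Luhn sum = 65
65 mod 10 = 5

Invalid (Luhn sum mod 10 = 5)


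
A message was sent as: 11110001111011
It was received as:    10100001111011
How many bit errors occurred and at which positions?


XOR: 01010000000000

2 error(s) at position(s): 1, 3


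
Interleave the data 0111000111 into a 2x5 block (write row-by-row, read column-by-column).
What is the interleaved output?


Matrix:
  01110
  00111
Read columns: 0010111101

0010111101


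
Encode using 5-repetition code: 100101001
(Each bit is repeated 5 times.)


Each bit -> 5 copies

111110000000000111110000011111000000000011111


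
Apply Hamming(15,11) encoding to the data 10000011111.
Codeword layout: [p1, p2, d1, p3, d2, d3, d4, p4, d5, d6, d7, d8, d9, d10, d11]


Parity bits: p1=0, p2=0, p3=0, p4=1

001000010011111


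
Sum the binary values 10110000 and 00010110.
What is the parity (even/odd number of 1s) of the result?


10110000 = 176
00010110 = 22
Sum = 198 = 11000110
1s count = 4

even parity (4 ones in 11000110)


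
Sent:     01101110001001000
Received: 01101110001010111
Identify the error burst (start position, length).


XOR: 00000000000011111

Burst at position 12, length 5


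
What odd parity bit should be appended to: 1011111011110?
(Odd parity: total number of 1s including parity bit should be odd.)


Number of 1s in data: 10
Parity bit: 1

1


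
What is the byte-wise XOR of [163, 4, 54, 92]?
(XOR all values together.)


XOR chain: 163 ^ 4 ^ 54 ^ 92 = 205

205


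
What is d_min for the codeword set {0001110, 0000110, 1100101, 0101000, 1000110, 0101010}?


Comparing all pairs, minimum distance: 1
Can detect 0 errors, correct 0 errors

1


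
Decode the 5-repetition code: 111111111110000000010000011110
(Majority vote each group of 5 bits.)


Groups: 11111, 11111, 10000, 00001, 00000, 11110
Majority votes: 110001

110001


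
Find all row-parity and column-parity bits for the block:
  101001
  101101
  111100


Row parities: 100
Column parities: 111000

Row P: 100, Col P: 111000, Corner: 1


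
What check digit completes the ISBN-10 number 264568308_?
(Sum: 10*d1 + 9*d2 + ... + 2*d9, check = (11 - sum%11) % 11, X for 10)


Weighted sum: 245
245 mod 11 = 3

Check digit: 8


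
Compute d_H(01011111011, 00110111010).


XOR: 01101000001
Count of 1s: 4

4


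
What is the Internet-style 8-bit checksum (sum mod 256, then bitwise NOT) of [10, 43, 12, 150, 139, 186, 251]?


Sum = 791 mod 256 = 23
Complement = 232

232


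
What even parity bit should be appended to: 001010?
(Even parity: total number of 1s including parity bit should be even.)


Number of 1s in data: 2
Parity bit: 0

0


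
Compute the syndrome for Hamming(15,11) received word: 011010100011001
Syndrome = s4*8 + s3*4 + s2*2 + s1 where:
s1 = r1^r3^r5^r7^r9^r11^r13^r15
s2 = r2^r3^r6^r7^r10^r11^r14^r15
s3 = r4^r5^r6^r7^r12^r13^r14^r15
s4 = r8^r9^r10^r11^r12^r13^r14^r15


s1=1, s2=1, s3=0, s4=1

Syndrome = 11 (error at position 11)


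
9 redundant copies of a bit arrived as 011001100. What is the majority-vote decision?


Ones: 4 out of 9
Threshold: 5

0 (4/9 voted 1)


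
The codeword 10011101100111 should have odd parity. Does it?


Number of 1s: 9

Yes, parity is correct (9 ones)


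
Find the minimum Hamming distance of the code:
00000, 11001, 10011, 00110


Comparing all pairs, minimum distance: 2
Can detect 1 errors, correct 0 errors

2


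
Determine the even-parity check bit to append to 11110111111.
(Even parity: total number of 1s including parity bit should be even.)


Number of 1s in data: 10
Parity bit: 0

0


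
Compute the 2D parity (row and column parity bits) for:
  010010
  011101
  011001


Row parities: 001
Column parities: 010110

Row P: 001, Col P: 010110, Corner: 1


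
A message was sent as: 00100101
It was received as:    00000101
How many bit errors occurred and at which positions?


XOR: 00100000

1 error(s) at position(s): 2


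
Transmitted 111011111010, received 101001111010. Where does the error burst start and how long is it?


XOR: 010010000000

Burst at position 1, length 4


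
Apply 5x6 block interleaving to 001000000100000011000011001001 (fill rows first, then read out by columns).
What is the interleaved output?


Matrix:
  001000
  000100
  000011
  000011
  001001
Read columns: 000000000010001010000011000111

000000000010001010000011000111


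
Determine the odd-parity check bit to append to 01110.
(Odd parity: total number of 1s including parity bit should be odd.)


Number of 1s in data: 3
Parity bit: 0

0


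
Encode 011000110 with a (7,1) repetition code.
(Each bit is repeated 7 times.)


Each bit -> 7 copies

000000011111111111111000000000000000000000111111111111110000000


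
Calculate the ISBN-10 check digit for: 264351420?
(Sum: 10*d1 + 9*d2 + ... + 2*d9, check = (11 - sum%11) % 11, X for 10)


Weighted sum: 184
184 mod 11 = 8

Check digit: 3
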